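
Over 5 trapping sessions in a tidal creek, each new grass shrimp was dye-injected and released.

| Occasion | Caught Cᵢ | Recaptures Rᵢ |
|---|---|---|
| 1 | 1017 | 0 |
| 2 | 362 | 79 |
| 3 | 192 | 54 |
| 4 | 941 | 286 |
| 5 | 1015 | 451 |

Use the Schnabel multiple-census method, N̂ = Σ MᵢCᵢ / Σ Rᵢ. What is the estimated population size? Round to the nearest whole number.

N ≈ 4707

Marked at large before each occasion: Mᵢ = Σⱼ<ᵢ (Cⱼ − Rⱼ) → M1=0, M2=1017, M3=1300, M4=1438, M5=2093
Σ MᵢCᵢ = 0·1017 + 1017·362 + 1300·192 + 1438·941 + 2093·1015 = 0 + 368154 + 249600 + 1353158 + 2124395 = 4095307
Σ Rᵢ = 0 + 79 + 54 + 286 + 451 = 870
N̂ = 4095307 / 870 ≈ 4707.2 → 4707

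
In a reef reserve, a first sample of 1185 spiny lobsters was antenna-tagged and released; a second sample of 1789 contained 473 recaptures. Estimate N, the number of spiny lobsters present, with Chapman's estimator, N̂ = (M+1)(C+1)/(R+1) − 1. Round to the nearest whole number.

N̂ = (1185+1)(1789+1)/(473+1) − 1 = 1186·1790/474 − 1
= 2122940/474 − 1 ≈ 4478.8 − 1 ≈ 4477.8 → 4478

N ≈ 4478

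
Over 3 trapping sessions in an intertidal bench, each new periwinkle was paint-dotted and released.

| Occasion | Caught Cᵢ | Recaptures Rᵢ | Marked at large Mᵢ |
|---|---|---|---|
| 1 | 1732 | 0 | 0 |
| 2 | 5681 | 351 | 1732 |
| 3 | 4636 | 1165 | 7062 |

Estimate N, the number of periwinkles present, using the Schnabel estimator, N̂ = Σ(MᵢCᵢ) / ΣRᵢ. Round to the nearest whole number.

Σ MᵢCᵢ = 0·1732 + 1732·5681 + 7062·4636 = 0 + 9839492 + 32739432 = 42578924
Σ Rᵢ = 0 + 351 + 1165 = 1516
N̂ = 42578924 / 1516 ≈ 28086.4 → 28086

N ≈ 28,086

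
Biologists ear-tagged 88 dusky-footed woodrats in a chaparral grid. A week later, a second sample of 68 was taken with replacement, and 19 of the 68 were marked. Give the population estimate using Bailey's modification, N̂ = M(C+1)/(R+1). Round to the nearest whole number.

N ≈ 304

N̂ = 88·(68+1)/(19+1) = 88·69/20 = 6072/20 ≈ 303.6 → 304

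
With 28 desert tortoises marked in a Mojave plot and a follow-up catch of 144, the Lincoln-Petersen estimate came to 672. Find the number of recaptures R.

From N = M·C/R: R = M·C / N = 28·144 / 672 = 4032 / 672 = 6.

R = 6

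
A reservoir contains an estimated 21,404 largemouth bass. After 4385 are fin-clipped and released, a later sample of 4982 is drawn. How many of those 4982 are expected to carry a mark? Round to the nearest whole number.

The marked fraction of the population is 4385/21404, so in a sample of 4982 expect C·(M/N) marked.
E[R] = 4385 × 4982 / 21404 = 21846070 / 21404 ≈ 1020.7 → 1021

expected recaptures ≈ 1021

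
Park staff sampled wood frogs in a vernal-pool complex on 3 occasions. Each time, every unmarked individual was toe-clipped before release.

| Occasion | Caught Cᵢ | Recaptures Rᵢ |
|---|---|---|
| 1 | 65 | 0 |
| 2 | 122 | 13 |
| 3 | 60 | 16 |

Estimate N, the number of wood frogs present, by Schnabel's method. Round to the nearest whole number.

N ≈ 633

Marked at large before each occasion: Mᵢ = Σⱼ<ᵢ (Cⱼ − Rⱼ) → M1=0, M2=65, M3=174
Σ MᵢCᵢ = 0·65 + 65·122 + 174·60 = 0 + 7930 + 10440 = 18370
Σ Rᵢ = 0 + 13 + 16 = 29
N̂ = 18370 / 29 ≈ 633.4 → 633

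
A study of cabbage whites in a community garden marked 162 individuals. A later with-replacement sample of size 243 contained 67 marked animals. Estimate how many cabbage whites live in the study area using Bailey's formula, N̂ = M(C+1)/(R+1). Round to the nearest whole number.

N ≈ 581

N̂ = 162·(243+1)/(67+1) = 162·244/68 = 39528/68 ≈ 581.3 → 581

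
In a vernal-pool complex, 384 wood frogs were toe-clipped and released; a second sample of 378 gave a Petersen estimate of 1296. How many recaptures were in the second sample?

From N = M·C/R: R = M·C / N = 384·378 / 1296 = 145152 / 1296 = 112.

R = 112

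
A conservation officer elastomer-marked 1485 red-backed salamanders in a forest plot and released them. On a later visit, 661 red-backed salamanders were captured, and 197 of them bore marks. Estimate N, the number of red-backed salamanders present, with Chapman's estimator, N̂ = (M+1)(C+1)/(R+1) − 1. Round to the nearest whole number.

N ≈ 4967

N̂ = (1485+1)(661+1)/(197+1) − 1 = 1486·662/198 − 1
= 983732/198 − 1 ≈ 4968.3 − 1 ≈ 4967.3 → 4967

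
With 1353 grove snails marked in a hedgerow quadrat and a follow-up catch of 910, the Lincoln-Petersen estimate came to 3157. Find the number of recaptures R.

From N = M·C/R: R = M·C / N = 1353·910 / 3157 = 1231230 / 3157 = 390.

R = 390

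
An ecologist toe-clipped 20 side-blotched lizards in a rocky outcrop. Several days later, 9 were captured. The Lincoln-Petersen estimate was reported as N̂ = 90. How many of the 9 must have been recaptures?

From N = M·C/R: R = M·C / N = 20·9 / 90 = 180 / 90 = 2.

R = 2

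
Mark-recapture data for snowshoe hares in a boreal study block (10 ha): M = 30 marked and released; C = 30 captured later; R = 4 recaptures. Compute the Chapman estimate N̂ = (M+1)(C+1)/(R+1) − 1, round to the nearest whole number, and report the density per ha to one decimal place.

N̂ = 31·31/5 − 1 = 961/5 − 1 ≈ 191.2 → 191
Density = N̂ / area = 191 / 10 ≈ 19.10 → 19.1 per ha

density ≈ 19.1 snowshoe hares per ha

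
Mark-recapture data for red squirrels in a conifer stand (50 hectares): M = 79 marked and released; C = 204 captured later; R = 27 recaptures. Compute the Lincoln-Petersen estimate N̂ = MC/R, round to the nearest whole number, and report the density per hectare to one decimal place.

density ≈ 11.9 red squirrels per hectare

N̂ = 79·204/27 = 16116/27 ≈ 596.9 → 597
Density = N̂ / area = 597 / 50 ≈ 11.94 → 11.9 per hectare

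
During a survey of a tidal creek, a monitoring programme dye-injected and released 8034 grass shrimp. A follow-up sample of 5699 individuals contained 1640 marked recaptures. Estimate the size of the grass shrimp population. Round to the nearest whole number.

N ≈ 27,918

If marked individuals mix randomly, R/C ≈ M/N, giving N ≈ M·C/R.
N = (8034 × 5699) / 1640 = 45785766 / 1640 ≈ 27918.2 → 27918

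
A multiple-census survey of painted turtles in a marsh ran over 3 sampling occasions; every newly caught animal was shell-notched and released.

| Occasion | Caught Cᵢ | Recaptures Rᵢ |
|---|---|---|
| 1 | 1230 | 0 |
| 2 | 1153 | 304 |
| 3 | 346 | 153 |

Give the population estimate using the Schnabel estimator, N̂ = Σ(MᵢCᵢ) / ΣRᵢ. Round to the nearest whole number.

N ≈ 4677

Marked at large before each occasion: Mᵢ = Σⱼ<ᵢ (Cⱼ − Rⱼ) → M1=0, M2=1230, M3=2079
Σ MᵢCᵢ = 0·1230 + 1230·1153 + 2079·346 = 0 + 1418190 + 719334 = 2137524
Σ Rᵢ = 0 + 304 + 153 = 457
N̂ = 2137524 / 457 ≈ 4677.3 → 4677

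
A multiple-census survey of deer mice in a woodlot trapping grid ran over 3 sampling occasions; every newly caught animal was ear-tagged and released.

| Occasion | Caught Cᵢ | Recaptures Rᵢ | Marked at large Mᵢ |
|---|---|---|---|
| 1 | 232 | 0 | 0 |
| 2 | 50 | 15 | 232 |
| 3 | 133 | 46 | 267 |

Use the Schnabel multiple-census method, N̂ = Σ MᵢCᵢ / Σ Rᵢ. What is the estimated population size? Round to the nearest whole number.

Σ MᵢCᵢ = 0·232 + 232·50 + 267·133 = 0 + 11600 + 35511 = 47111
Σ Rᵢ = 0 + 15 + 46 = 61
N̂ = 47111 / 61 ≈ 772.3 → 772

N ≈ 772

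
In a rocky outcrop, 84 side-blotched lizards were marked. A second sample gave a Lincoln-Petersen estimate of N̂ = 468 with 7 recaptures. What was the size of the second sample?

C = 39

From N = M·C/R: C = N·R / M = 468·7 / 84 = 3276 / 84 = 39.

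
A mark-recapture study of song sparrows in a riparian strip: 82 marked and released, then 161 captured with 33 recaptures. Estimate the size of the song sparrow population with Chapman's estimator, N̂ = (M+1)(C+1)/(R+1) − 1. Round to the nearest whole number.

N̂ = (82+1)(161+1)/(33+1) − 1 = 83·162/34 − 1
= 13446/34 − 1 ≈ 395.47 − 1 ≈ 394.47 → 394

N ≈ 394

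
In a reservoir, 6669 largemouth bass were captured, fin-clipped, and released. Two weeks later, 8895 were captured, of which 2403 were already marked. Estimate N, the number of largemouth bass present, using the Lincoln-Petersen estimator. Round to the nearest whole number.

N = (6669 × 8895) / 2403 = 59320755 / 2403 ≈ 24686.1 → 24686

N ≈ 24,686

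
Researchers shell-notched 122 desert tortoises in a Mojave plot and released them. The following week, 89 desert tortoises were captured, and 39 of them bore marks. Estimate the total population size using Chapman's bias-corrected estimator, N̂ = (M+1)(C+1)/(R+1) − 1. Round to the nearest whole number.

N ≈ 276

N̂ = (122+1)(89+1)/(39+1) − 1 = 123·90/40 − 1
= 11070/40 − 1 ≈ 276.8 − 1 ≈ 275.8 → 276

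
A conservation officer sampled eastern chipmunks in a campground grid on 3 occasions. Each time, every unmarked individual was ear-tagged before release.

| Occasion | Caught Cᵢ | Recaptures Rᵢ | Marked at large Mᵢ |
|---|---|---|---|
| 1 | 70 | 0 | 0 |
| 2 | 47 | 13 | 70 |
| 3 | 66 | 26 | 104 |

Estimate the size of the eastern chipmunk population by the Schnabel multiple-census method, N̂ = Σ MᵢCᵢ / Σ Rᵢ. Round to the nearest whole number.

Σ MᵢCᵢ = 0·70 + 70·47 + 104·66 = 0 + 3290 + 6864 = 10154
Σ Rᵢ = 0 + 13 + 26 = 39
N̂ = 10154 / 39 ≈ 260.4 → 260

N ≈ 260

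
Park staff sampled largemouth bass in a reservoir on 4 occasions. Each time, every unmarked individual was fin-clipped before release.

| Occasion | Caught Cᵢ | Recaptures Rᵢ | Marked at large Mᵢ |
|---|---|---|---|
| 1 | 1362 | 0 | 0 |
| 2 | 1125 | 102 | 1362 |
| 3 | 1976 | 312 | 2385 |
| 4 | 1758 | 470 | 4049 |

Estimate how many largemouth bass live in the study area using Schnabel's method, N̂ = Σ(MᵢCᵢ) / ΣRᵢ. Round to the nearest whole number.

Σ MᵢCᵢ = 0·1362 + 1362·1125 + 2385·1976 + 4049·1758 = 0 + 1532250 + 4712760 + 7118142 = 13363152
Σ Rᵢ = 0 + 102 + 312 + 470 = 884
N̂ = 13363152 / 884 ≈ 15116.7 → 15117

N ≈ 15,117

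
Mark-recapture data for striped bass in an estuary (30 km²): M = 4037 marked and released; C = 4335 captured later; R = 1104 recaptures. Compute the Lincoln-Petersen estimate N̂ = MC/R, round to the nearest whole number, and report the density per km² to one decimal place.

N̂ = 4037·4335/1104 = 17500395/1104 ≈ 15851.8 → 15852
Density = N̂ / area = 15852 / 30 ≈ 528.40 → 528.4 per km²

density ≈ 528.4 striped bass per km²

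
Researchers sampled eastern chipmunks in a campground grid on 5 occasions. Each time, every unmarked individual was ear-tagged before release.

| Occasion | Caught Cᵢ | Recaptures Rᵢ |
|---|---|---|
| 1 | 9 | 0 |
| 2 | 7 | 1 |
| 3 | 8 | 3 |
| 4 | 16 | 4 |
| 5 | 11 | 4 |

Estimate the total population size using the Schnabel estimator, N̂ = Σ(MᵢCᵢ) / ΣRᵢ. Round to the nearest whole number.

Marked at large before each occasion: Mᵢ = Σⱼ<ᵢ (Cⱼ − Rⱼ) → M1=0, M2=9, M3=15, M4=20, M5=32
Σ MᵢCᵢ = 0·9 + 9·7 + 15·8 + 20·16 + 32·11 = 0 + 63 + 120 + 320 + 352 = 855
Σ Rᵢ = 0 + 1 + 3 + 4 + 4 = 12
N̂ = 855 / 12 ≈ 71.2 → 71

N ≈ 71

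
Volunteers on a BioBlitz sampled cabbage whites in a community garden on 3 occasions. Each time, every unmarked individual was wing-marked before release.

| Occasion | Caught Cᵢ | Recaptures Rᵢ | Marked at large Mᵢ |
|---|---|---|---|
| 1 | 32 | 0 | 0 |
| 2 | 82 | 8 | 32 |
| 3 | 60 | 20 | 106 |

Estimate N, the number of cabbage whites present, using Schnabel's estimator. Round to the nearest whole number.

N ≈ 321

Σ MᵢCᵢ = 0·32 + 32·82 + 106·60 = 0 + 2624 + 6360 = 8984
Σ Rᵢ = 0 + 8 + 20 = 28
N̂ = 8984 / 28 ≈ 320.9 → 321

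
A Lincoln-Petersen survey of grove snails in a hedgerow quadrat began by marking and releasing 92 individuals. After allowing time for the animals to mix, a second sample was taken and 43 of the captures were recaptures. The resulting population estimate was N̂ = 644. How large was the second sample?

From N = M·C/R: C = N·R / M = 644·43 / 92 = 27692 / 92 = 301.

C = 301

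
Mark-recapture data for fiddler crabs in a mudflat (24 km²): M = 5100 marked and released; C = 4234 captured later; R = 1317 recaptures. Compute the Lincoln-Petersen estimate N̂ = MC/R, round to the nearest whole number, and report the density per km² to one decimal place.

density ≈ 683.2 fiddler crabs per km²

N̂ = 5100·4234/1317 = 21593400/1317 ≈ 16395.9 → 16396
Density = N̂ / area = 16396 / 24 ≈ 683.17 → 683.2 per km²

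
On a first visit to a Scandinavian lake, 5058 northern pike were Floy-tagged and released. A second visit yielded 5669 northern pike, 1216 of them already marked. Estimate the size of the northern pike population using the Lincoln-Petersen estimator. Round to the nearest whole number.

N = (5058 × 5669) / 1216 = 28673802 / 1216 ≈ 23580.4 → 23580

N ≈ 23,580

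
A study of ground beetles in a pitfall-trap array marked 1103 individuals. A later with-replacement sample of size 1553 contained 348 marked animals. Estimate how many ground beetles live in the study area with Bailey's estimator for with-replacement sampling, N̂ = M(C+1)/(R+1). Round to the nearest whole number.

N̂ = 1103·(1553+1)/(348+1) = 1103·1554/349 = 1714062/349 ≈ 4911.4 → 4911

N ≈ 4911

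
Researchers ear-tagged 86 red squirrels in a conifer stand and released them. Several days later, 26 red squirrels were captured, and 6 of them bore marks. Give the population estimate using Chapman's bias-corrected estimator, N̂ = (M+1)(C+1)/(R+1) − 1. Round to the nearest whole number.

N̂ = (86+1)(26+1)/(6+1) − 1 = 87·27/7 − 1
= 2349/7 − 1 ≈ 335.6 − 1 ≈ 334.6 → 335

N ≈ 335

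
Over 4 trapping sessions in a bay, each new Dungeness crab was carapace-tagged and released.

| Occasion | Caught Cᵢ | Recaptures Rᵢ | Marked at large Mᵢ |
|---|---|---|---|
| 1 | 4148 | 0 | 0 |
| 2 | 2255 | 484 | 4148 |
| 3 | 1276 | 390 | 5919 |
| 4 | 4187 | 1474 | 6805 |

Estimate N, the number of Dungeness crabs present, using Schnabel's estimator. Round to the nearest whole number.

Σ MᵢCᵢ = 0·4148 + 4148·2255 + 5919·1276 + 6805·4187 = 0 + 9353740 + 7552644 + 28492535 = 45398919
Σ Rᵢ = 0 + 484 + 390 + 1474 = 2348
N̂ = 45398919 / 2348 ≈ 19335.1 → 19335

N ≈ 19,335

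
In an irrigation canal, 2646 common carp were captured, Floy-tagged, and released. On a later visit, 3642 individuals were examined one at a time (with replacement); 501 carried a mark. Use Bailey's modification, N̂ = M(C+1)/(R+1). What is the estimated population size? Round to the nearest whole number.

N̂ = 2646·(3642+1)/(501+1) = 2646·3643/502 = 9639378/502 ≈ 19201.9 → 19202

N ≈ 19,202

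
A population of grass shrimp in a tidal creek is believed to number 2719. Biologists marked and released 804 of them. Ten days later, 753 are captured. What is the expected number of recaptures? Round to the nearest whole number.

Expected recaptures E[R] = M·C / N.
E[R] = 804 × 753 / 2719 = 605412 / 2719 ≈ 222.7 → 223

expected recaptures ≈ 223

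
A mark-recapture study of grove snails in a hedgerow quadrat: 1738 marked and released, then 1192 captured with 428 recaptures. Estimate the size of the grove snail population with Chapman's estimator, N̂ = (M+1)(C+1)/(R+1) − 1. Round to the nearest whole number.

N ≈ 4835

N̂ = (1738+1)(1192+1)/(428+1) − 1 = 1739·1193/429 − 1
= 2074627/429 − 1 ≈ 4836.0 − 1 ≈ 4835.0 → 4835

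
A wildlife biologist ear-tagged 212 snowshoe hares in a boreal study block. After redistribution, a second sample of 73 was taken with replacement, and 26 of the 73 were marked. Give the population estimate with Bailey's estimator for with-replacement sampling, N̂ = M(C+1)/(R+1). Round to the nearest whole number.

N̂ = 212·(73+1)/(26+1) = 212·74/27 = 15688/27 ≈ 581.0 → 581

N ≈ 581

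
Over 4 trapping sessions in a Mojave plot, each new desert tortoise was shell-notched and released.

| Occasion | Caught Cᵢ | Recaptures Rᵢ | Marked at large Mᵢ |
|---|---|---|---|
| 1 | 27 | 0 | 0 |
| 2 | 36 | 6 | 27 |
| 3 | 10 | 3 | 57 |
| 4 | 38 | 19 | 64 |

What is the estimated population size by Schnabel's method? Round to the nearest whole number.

Σ MᵢCᵢ = 0·27 + 27·36 + 57·10 + 64·38 = 0 + 972 + 570 + 2432 = 3974
Σ Rᵢ = 0 + 6 + 3 + 19 = 28
N̂ = 3974 / 28 ≈ 141.9 → 142

N ≈ 142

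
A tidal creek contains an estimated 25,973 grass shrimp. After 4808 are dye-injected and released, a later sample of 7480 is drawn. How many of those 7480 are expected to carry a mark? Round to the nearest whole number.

The marked fraction of the population is 4808/25973, so in a sample of 7480 expect C·(M/N) marked.
E[R] = 4808 × 7480 / 25973 = 35963840 / 25973 ≈ 1384.7 → 1385

expected recaptures ≈ 1385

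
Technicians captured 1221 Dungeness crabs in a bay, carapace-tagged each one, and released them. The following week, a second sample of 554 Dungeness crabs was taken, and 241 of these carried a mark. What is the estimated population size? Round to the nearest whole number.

N ≈ 2807

N = (1221 × 554) / 241 = 676434 / 241 ≈ 2806.8 → 2807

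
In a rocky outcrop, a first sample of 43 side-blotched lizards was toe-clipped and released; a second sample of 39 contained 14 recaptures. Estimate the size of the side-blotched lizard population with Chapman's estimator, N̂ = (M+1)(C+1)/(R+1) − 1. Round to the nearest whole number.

N ≈ 116

N̂ = (43+1)(39+1)/(14+1) − 1 = 44·40/15 − 1
= 1760/15 − 1 ≈ 117.3 − 1 ≈ 116.3 → 116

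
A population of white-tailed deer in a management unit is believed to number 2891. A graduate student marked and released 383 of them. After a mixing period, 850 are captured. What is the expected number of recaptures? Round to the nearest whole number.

Expected recaptures E[R] = M·C / N.
E[R] = 383 × 850 / 2891 = 325550 / 2891 ≈ 112.6 → 113

expected recaptures ≈ 113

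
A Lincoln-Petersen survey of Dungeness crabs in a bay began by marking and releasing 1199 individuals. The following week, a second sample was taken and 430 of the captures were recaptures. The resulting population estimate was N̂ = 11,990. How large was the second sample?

From N = M·C/R: C = N·R / M = 11990·430 / 1199 = 5155700 / 1199 = 4300.

C = 4300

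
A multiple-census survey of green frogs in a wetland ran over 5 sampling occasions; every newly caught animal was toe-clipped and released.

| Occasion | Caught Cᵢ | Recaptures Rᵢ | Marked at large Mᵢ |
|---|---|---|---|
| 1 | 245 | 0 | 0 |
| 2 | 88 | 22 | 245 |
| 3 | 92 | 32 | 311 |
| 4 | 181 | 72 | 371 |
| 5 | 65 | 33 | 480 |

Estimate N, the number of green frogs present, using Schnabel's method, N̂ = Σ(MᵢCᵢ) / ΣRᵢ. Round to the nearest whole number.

Σ MᵢCᵢ = 0·245 + 245·88 + 311·92 + 371·181 + 480·65 = 0 + 21560 + 28612 + 67151 + 31200 = 148523
Σ Rᵢ = 0 + 22 + 32 + 72 + 33 = 159
N̂ = 148523 / 159 ≈ 934.1 → 934

N ≈ 934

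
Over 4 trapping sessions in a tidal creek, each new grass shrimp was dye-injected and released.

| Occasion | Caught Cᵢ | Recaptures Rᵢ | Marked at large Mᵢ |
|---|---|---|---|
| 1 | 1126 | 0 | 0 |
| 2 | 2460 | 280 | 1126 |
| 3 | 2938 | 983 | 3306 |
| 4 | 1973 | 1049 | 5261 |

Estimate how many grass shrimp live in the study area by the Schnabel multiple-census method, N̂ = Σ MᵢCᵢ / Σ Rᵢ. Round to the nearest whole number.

N ≈ 9889

Σ MᵢCᵢ = 0·1126 + 1126·2460 + 3306·2938 + 5261·1973 = 0 + 2769960 + 9713028 + 10379953 = 22862941
Σ Rᵢ = 0 + 280 + 983 + 1049 = 2312
N̂ = 22862941 / 2312 ≈ 9888.8 → 9889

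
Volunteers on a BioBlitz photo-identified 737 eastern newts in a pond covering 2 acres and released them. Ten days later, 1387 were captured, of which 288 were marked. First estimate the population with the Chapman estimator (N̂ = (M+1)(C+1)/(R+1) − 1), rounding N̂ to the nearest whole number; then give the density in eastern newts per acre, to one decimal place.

N̂ = 738·1388/289 − 1 = 1024344/289 − 1 ≈ 3543.4 → 3543
Density = N̂ / area = 3543 / 2 ≈ 1771.50 → 1771.5 per acre

density ≈ 1771.5 eastern newts per acre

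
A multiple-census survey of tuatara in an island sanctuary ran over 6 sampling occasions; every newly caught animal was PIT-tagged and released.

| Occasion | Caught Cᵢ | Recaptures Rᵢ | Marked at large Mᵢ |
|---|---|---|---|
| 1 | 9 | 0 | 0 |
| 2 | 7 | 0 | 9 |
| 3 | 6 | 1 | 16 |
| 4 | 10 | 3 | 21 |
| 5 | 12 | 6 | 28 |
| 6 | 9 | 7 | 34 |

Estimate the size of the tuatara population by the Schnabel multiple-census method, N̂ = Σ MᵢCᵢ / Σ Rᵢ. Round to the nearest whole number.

Σ MᵢCᵢ = 0·9 + 9·7 + 16·6 + 21·10 + 28·12 + 34·9 = 0 + 63 + 96 + 210 + 336 + 306 = 1011
Σ Rᵢ = 0 + 0 + 1 + 3 + 6 + 7 = 17
N̂ = 1011 / 17 ≈ 59.47 → 59

N ≈ 59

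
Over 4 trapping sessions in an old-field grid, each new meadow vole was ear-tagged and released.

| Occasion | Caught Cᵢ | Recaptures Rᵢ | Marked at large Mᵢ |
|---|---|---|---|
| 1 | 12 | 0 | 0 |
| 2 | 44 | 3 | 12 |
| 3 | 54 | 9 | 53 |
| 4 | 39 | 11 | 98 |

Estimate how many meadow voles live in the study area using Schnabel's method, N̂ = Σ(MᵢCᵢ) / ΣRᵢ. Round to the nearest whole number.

Σ MᵢCᵢ = 0·12 + 12·44 + 53·54 + 98·39 = 0 + 528 + 2862 + 3822 = 7212
Σ Rᵢ = 0 + 3 + 9 + 11 = 23
N̂ = 7212 / 23 ≈ 313.6 → 314

N ≈ 314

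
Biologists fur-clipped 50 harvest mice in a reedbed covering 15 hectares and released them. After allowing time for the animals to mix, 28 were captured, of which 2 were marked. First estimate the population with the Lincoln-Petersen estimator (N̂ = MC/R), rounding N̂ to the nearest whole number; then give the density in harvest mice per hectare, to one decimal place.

N̂ = 50·28/2 = 1400/2 = 700
Density = N̂ / area = 700 / 15 ≈ 46.67 → 46.7 per hectare

density ≈ 46.7 harvest mice per hectare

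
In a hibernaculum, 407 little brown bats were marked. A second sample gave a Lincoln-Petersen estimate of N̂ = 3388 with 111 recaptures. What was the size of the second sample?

From N = M·C/R: C = N·R / M = 3388·111 / 407 = 376068 / 407 = 924.

C = 924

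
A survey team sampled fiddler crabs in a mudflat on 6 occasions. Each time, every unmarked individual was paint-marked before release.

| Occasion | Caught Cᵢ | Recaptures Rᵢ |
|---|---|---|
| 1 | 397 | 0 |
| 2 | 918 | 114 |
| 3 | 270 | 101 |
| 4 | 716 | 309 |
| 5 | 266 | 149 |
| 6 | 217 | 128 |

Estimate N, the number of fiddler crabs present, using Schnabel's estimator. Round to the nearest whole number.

N ≈ 3188

Marked at large before each occasion: Mᵢ = Σⱼ<ᵢ (Cⱼ − Rⱼ) → M1=0, M2=397, M3=1201, M4=1370, M5=1777, M6=1894
Σ MᵢCᵢ = 0·397 + 397·918 + 1201·270 + 1370·716 + 1777·266 + 1894·217 = 0 + 364446 + 324270 + 980920 + 472682 + 410998 = 2553316
Σ Rᵢ = 0 + 114 + 101 + 309 + 149 + 128 = 801
N̂ = 2553316 / 801 ≈ 3187.7 → 3188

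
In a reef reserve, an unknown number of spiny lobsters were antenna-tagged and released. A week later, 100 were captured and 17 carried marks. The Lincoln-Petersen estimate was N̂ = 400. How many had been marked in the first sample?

From N = M·C/R: M = N·R / C = 400·17 / 100 = 6800 / 100 = 68.

M = 68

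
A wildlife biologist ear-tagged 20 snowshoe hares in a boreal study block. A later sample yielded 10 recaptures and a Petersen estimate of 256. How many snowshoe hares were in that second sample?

From N = M·C/R: C = N·R / M = 256·10 / 20 = 2560 / 20 = 128.

C = 128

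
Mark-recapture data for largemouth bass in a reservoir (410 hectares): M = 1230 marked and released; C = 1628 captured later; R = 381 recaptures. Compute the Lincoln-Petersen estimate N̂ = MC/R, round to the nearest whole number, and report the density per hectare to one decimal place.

density ≈ 12.8 largemouth bass per hectare

N̂ = 1230·1628/381 = 2002440/381 ≈ 5255.7 → 5256
Density = N̂ / area = 5256 / 410 ≈ 12.82 → 12.8 per hectare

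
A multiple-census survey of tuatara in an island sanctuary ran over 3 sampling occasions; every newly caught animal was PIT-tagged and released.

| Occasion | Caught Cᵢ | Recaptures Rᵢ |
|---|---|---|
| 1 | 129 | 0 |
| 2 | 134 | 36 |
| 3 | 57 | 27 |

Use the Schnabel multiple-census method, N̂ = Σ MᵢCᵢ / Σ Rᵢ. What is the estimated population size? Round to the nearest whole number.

Marked at large before each occasion: Mᵢ = Σⱼ<ᵢ (Cⱼ − Rⱼ) → M1=0, M2=129, M3=227
Σ MᵢCᵢ = 0·129 + 129·134 + 227·57 = 0 + 17286 + 12939 = 30225
Σ Rᵢ = 0 + 36 + 27 = 63
N̂ = 30225 / 63 ≈ 479.8 → 480

N ≈ 480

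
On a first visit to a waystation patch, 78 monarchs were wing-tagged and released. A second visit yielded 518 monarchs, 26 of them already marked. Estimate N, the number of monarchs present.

N = 1554

If marked individuals mix randomly, R/C ≈ M/N, giving N ≈ M·C/R.
N = (78 × 518) / 26 = 40404 / 26 = 1554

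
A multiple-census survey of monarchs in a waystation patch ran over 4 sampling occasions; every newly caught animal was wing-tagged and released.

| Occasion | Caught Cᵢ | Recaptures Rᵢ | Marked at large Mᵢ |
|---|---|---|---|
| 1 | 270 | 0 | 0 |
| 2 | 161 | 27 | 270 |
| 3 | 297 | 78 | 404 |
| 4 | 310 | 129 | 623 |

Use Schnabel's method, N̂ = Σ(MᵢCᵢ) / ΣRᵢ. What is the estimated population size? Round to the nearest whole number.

N ≈ 1524

Σ MᵢCᵢ = 0·270 + 270·161 + 404·297 + 623·310 = 0 + 43470 + 119988 + 193130 = 356588
Σ Rᵢ = 0 + 27 + 78 + 129 = 234
N̂ = 356588 / 234 ≈ 1523.9 → 1524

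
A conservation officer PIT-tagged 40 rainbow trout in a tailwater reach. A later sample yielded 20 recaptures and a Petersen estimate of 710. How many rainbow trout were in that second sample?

C = 355

From N = M·C/R: C = N·R / M = 710·20 / 40 = 14200 / 40 = 355.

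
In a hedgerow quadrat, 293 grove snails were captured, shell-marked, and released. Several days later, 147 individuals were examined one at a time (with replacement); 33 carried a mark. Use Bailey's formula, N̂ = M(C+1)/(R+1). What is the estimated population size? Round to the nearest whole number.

N̂ = 293·(147+1)/(33+1) = 293·148/34 = 43364/34 ≈ 1275.4 → 1275

N ≈ 1275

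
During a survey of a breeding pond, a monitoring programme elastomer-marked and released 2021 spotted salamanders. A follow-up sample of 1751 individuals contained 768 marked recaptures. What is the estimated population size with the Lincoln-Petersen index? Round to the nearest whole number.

N ≈ 4608

The marked fraction in the recapture sample should equal the marked fraction in the population: 768/1751 = 2021/N.
N = (2021 × 1751) / 768 = 3538771 / 768 ≈ 4607.8 → 4608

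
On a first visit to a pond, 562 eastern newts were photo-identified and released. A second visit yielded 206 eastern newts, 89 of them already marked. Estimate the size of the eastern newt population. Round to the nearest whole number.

If marked individuals mix randomly, R/C ≈ M/N, giving N ≈ M·C/R.
N = (562 × 206) / 89 = 115772 / 89 ≈ 1300.8 → 1301

N ≈ 1301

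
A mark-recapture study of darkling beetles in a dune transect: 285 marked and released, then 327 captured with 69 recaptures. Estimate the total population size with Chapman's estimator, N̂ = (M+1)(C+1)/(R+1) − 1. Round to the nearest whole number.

N ≈ 1339

N̂ = (285+1)(327+1)/(69+1) − 1 = 286·328/70 − 1
= 93808/70 − 1 ≈ 1340.1 − 1 ≈ 1339.1 → 1339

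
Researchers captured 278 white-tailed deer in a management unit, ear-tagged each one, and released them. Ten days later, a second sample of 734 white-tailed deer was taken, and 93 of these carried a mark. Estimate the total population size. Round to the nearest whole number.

N ≈ 2194

N = (278 × 734) / 93 = 204052 / 93 ≈ 2194.1 → 2194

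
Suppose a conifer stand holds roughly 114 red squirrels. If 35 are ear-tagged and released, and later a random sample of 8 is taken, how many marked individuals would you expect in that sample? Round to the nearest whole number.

expected recaptures ≈ 2

The marked fraction of the population is 35/114, so in a sample of 8 expect C·(M/N) marked.
E[R] = 35 × 8 / 114 = 280 / 114 ≈ 2.46 → 2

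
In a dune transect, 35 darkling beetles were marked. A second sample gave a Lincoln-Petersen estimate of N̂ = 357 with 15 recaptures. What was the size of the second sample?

From N = M·C/R: C = N·R / M = 357·15 / 35 = 5355 / 35 = 153.

C = 153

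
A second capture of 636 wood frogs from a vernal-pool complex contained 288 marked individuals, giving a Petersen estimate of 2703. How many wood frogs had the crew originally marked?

From N = M·C/R: M = N·R / C = 2703·288 / 636 = 778464 / 636 = 1224.

M = 1224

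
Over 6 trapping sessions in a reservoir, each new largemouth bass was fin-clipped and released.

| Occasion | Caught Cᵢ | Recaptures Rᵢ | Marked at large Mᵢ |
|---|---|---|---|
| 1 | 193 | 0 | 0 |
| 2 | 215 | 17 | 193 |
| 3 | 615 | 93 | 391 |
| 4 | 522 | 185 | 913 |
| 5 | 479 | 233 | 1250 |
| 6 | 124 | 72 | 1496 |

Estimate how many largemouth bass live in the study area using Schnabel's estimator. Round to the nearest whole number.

Σ MᵢCᵢ = 0·193 + 193·215 + 391·615 + 913·522 + 1250·479 + 1496·124 = 0 + 41495 + 240465 + 476586 + 598750 + 185504 = 1542800
Σ Rᵢ = 0 + 17 + 93 + 185 + 233 + 72 = 600
N̂ = 1542800 / 600 ≈ 2571.3 → 2571

N ≈ 2571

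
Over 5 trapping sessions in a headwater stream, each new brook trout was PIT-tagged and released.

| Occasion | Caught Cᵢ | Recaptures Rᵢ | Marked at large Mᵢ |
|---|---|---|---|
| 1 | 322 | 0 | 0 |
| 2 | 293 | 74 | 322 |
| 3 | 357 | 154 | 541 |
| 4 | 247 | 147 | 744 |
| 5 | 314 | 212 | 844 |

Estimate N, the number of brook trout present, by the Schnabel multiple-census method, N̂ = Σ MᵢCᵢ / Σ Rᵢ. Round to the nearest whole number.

Σ MᵢCᵢ = 0·322 + 322·293 + 541·357 + 744·247 + 844·314 = 0 + 94346 + 193137 + 183768 + 265016 = 736267
Σ Rᵢ = 0 + 74 + 154 + 147 + 212 = 587
N̂ = 736267 / 587 ≈ 1254.3 → 1254

N ≈ 1254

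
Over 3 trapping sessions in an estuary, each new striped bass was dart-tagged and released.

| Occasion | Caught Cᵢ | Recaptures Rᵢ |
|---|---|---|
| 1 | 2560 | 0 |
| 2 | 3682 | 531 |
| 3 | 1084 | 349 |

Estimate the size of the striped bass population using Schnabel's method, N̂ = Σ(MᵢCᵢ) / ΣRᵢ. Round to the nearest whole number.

Marked at large before each occasion: Mᵢ = Σⱼ<ᵢ (Cⱼ − Rⱼ) → M1=0, M2=2560, M3=5711
Σ MᵢCᵢ = 0·2560 + 2560·3682 + 5711·1084 = 0 + 9425920 + 6190724 = 15616644
Σ Rᵢ = 0 + 531 + 349 = 880
N̂ = 15616644 / 880 ≈ 17746.2 → 17746

N ≈ 17,746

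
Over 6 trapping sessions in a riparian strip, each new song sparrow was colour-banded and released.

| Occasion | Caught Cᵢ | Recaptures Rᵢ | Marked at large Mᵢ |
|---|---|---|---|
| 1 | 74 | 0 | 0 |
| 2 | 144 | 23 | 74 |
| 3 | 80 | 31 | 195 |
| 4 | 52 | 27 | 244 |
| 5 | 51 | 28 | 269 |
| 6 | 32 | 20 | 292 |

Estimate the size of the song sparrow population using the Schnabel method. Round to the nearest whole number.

Σ MᵢCᵢ = 0·74 + 74·144 + 195·80 + 244·52 + 269·51 + 292·32 = 0 + 10656 + 15600 + 12688 + 13719 + 9344 = 62007
Σ Rᵢ = 0 + 23 + 31 + 27 + 28 + 20 = 129
N̂ = 62007 / 129 ≈ 480.7 → 481

N ≈ 481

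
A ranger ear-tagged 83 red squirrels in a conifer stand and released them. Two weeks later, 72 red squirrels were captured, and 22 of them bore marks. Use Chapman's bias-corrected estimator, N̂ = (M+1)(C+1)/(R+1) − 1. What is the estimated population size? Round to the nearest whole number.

N ≈ 266

N̂ = (83+1)(72+1)/(22+1) − 1 = 84·73/23 − 1
= 6132/23 − 1 ≈ 266.6 − 1 ≈ 265.6 → 266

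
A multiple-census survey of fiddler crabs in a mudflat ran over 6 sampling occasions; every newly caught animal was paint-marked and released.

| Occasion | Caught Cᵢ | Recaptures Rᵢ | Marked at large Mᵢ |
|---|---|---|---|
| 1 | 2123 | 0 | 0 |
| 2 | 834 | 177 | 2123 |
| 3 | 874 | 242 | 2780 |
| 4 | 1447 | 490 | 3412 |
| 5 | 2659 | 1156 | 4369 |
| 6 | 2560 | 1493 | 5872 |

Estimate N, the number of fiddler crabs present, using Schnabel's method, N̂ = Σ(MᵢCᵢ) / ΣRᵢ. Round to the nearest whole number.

Σ MᵢCᵢ = 0·2123 + 2123·834 + 2780·874 + 3412·1447 + 4369·2659 + 5872·2560 = 0 + 1770582 + 2429720 + 4937164 + 11617171 + 15032320 = 35786957
Σ Rᵢ = 0 + 177 + 242 + 490 + 1156 + 1493 = 3558
N̂ = 35786957 / 3558 ≈ 10058.2 → 10058

N ≈ 10,058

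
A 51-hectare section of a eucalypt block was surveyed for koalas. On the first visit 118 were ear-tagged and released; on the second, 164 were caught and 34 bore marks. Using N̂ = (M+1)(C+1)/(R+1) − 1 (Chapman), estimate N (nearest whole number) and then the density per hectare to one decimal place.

N̂ = 119·165/35 − 1 = 19635/35 − 1 = 560
Density = N̂ / area = 560 / 51 ≈ 10.98 → 11.0 per hectare

density ≈ 11.0 koalas per hectare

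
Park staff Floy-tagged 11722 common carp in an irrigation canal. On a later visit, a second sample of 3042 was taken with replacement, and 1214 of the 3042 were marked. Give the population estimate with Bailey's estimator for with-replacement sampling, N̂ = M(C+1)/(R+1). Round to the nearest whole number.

N̂ = 11722·(3042+1)/(1214+1) = 11722·3043/1215 = 35670046/1215 ≈ 29358.1 → 29358

N ≈ 29,358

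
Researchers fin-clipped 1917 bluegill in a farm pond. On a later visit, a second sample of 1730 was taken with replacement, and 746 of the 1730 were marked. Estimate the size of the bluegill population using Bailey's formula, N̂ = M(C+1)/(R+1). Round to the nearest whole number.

N ≈ 4442

N̂ = 1917·(1730+1)/(746+1) = 1917·1731/747 = 3318327/747 ≈ 4442.2 → 4442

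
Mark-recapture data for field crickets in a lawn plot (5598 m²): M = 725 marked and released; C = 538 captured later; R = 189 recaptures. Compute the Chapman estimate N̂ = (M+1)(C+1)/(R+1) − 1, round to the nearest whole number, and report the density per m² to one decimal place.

N̂ = 726·539/190 − 1 = 391314/190 − 1 ≈ 2058.5 → 2059
Density = N̂ / area = 2059 / 5598 ≈ 0.37 → 0.4 per m²

density ≈ 0.4 field crickets per m²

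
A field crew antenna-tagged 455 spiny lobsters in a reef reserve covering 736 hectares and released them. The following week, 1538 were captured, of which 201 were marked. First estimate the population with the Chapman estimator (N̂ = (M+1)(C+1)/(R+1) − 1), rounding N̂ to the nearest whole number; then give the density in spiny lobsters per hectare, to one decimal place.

density ≈ 4.7 spiny lobsters per hectare

N̂ = 456·1539/202 − 1 = 701784/202 − 1 ≈ 3473.2 → 3473
Density = N̂ / area = 3473 / 736 ≈ 4.72 → 4.7 per hectare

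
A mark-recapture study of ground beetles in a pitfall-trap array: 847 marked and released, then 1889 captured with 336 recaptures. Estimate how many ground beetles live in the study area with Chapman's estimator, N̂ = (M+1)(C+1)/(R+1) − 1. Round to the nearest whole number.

N ≈ 4755

N̂ = (847+1)(1889+1)/(336+1) − 1 = 848·1890/337 − 1
= 1602720/337 − 1 ≈ 4755.8 − 1 ≈ 4754.8 → 4755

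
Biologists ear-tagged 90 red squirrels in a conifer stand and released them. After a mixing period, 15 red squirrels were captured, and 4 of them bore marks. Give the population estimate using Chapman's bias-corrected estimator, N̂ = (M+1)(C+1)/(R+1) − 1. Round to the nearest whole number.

N ≈ 290

N̂ = (90+1)(15+1)/(4+1) − 1 = 91·16/5 − 1
= 1456/5 − 1 ≈ 291.2 − 1 ≈ 290.2 → 290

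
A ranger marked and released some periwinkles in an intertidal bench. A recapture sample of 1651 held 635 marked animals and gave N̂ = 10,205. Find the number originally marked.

From N = M·C/R: M = N·R / C = 10205·635 / 1651 = 6480175 / 1651 = 3925.

M = 3925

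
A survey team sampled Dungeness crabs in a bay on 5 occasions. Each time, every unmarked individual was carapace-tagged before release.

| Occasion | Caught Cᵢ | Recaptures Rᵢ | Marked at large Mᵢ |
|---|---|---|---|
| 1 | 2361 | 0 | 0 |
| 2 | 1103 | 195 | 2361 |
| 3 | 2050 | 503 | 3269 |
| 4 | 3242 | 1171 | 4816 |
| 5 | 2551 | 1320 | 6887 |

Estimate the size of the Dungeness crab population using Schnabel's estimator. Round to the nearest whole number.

N ≈ 13,323

Σ MᵢCᵢ = 0·2361 + 2361·1103 + 3269·2050 + 4816·3242 + 6887·2551 = 0 + 2604183 + 6701450 + 15613472 + 17568737 = 42487842
Σ Rᵢ = 0 + 195 + 503 + 1171 + 1320 = 3189
N̂ = 42487842 / 3189 ≈ 13323.2 → 13323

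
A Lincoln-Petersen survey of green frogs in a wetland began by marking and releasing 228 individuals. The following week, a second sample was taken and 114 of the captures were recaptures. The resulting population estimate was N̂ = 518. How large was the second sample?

From N = M·C/R: C = N·R / M = 518·114 / 228 = 59052 / 228 = 259.

C = 259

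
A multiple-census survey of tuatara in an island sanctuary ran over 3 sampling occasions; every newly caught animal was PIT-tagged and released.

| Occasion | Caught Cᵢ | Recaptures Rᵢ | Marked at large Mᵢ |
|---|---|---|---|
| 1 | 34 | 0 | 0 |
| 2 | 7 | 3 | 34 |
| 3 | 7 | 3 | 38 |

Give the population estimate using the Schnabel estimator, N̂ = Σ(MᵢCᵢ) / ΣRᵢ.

N = 84

Σ MᵢCᵢ = 0·34 + 34·7 + 38·7 = 0 + 238 + 266 = 504
Σ Rᵢ = 0 + 3 + 3 = 6
N̂ = 504 / 6 = 84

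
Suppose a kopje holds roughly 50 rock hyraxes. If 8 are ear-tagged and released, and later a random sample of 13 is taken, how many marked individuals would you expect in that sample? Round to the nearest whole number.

expected recaptures ≈ 2

Expected recaptures E[R] = M·C / N.
E[R] = 8 × 13 / 50 = 104 / 50 ≈ 2.1 → 2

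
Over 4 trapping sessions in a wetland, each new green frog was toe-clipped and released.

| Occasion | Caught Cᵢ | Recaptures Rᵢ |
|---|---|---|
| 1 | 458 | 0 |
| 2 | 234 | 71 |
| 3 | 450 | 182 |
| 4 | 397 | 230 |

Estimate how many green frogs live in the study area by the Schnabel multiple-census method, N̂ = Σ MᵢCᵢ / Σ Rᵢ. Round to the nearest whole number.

N ≈ 1531

Marked at large before each occasion: Mᵢ = Σⱼ<ᵢ (Cⱼ − Rⱼ) → M1=0, M2=458, M3=621, M4=889
Σ MᵢCᵢ = 0·458 + 458·234 + 621·450 + 889·397 = 0 + 107172 + 279450 + 352933 = 739555
Σ Rᵢ = 0 + 71 + 182 + 230 = 483
N̂ = 739555 / 483 ≈ 1531.2 → 1531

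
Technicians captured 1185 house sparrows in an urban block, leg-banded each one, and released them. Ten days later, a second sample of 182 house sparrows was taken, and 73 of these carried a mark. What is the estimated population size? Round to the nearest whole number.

N ≈ 2954

The marked fraction in the recapture sample should equal the marked fraction in the population: 73/182 = 1185/N.
N = (1185 × 182) / 73 = 215670 / 73 ≈ 2954.4 → 2954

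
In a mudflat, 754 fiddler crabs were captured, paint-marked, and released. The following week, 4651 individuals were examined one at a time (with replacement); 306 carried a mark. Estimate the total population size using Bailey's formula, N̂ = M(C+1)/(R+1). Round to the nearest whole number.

N ≈ 11,425

N̂ = 754·(4651+1)/(306+1) = 754·4652/307 = 3507608/307 ≈ 11425.4 → 11425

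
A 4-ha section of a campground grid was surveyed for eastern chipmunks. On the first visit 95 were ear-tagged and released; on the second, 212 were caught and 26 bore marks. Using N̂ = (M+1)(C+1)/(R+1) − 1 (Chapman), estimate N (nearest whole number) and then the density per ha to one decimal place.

density ≈ 189.0 eastern chipmunks per ha

N̂ = 96·213/27 − 1 = 20448/27 − 1 ≈ 756.3 → 756
Density = N̂ / area = 756 / 4 = 189.0 per ha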